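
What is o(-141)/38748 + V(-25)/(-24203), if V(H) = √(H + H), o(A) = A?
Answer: -47/12916 - 5*I*√2/24203 ≈ -0.0036389 - 0.00029216*I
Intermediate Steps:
V(H) = √2*√H (V(H) = √(2*H) = √2*√H)
o(-141)/38748 + V(-25)/(-24203) = -141/38748 + (√2*√(-25))/(-24203) = -141*1/38748 + (√2*(5*I))*(-1/24203) = -47/12916 + (5*I*√2)*(-1/24203) = -47/12916 - 5*I*√2/24203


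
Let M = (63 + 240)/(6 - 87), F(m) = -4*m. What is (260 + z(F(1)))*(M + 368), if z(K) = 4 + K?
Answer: 2557100/27 ≈ 94707.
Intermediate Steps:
M = -101/27 (M = 303/(-81) = 303*(-1/81) = -101/27 ≈ -3.7407)
(260 + z(F(1)))*(M + 368) = (260 + (4 - 4*1))*(-101/27 + 368) = (260 + (4 - 4))*(9835/27) = (260 + 0)*(9835/27) = 260*(9835/27) = 2557100/27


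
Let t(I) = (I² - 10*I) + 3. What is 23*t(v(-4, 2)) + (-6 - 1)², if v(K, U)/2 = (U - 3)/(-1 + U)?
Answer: 670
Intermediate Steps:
v(K, U) = 2*(-3 + U)/(-1 + U) (v(K, U) = 2*((U - 3)/(-1 + U)) = 2*((-3 + U)/(-1 + U)) = 2*(-3 + U)/(-1 + U))
t(I) = 3 + I² - 10*I
23*t(v(-4, 2)) + (-6 - 1)² = 23*(3 + (2*(-3 + 2)/(-1 + 2))² - 20*(-3 + 2)/(-1 + 2)) + (-6 - 1)² = 23*(3 + (2*(-1)/1)² - 20*(-1)/1) + (-7)² = 23*(3 + (2*1*(-1))² - 20*(-1)) + 49 = 23*(3 + (-2)² - 10*(-2)) + 49 = 23*(3 + 4 + 20) + 49 = 23*27 + 49 = 621 + 49 = 670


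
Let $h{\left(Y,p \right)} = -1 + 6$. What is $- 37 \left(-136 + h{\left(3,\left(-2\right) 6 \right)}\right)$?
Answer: $4847$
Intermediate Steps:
$h{\left(Y,p \right)} = 5$
$- 37 \left(-136 + h{\left(3,\left(-2\right) 6 \right)}\right) = - 37 \left(-136 + 5\right) = \left(-37\right) \left(-131\right) = 4847$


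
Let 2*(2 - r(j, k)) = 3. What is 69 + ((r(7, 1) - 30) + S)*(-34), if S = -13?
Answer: 1514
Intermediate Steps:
r(j, k) = 1/2 (r(j, k) = 2 - 1/2*3 = 2 - 3/2 = 1/2)
69 + ((r(7, 1) - 30) + S)*(-34) = 69 + ((1/2 - 30) - 13)*(-34) = 69 + (-59/2 - 13)*(-34) = 69 - 85/2*(-34) = 69 + 1445 = 1514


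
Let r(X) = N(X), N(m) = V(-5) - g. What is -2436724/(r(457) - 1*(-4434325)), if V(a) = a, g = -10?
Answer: -1218362/2217165 ≈ -0.54951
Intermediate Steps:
N(m) = 5 (N(m) = -5 - 1*(-10) = -5 + 10 = 5)
r(X) = 5
-2436724/(r(457) - 1*(-4434325)) = -2436724/(5 - 1*(-4434325)) = -2436724/(5 + 4434325) = -2436724/4434330 = -2436724*1/4434330 = -1218362/2217165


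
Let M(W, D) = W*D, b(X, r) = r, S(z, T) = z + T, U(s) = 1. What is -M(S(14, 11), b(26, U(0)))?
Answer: -25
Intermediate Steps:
S(z, T) = T + z
M(W, D) = D*W
-M(S(14, 11), b(26, U(0))) = -(11 + 14) = -25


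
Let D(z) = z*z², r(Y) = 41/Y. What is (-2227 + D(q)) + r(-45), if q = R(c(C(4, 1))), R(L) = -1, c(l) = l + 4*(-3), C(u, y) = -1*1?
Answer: -100301/45 ≈ -2228.9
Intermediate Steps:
C(u, y) = -1
c(l) = -12 + l (c(l) = l - 12 = -12 + l)
q = -1
D(z) = z³
(-2227 + D(q)) + r(-45) = (-2227 + (-1)³) + 41/(-45) = (-2227 - 1) + 41*(-1/45) = -2228 - 41/45 = -100301/45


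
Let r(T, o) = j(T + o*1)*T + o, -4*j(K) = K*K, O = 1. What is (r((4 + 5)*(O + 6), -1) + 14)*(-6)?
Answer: 363180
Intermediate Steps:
j(K) = -K**2/4 (j(K) = -K*K/4 = -K**2/4)
r(T, o) = o - T*(T + o)**2/4 (r(T, o) = (-(T + o*1)**2/4)*T + o = (-(T + o)**2/4)*T + o = -T*(T + o)**2/4 + o = o - T*(T + o)**2/4)
(r((4 + 5)*(O + 6), -1) + 14)*(-6) = ((-1 - (4 + 5)*(1 + 6)*((4 + 5)*(1 + 6) - 1)**2/4) + 14)*(-6) = ((-1 - 9*7*(9*7 - 1)**2/4) + 14)*(-6) = ((-1 - 1/4*63*(63 - 1)**2) + 14)*(-6) = ((-1 - 1/4*63*62**2) + 14)*(-6) = ((-1 - 1/4*63*3844) + 14)*(-6) = ((-1 - 60543) + 14)*(-6) = (-60544 + 14)*(-6) = -60530*(-6) = 363180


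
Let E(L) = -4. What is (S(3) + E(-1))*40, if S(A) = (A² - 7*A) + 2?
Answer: -560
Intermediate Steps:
S(A) = 2 + A² - 7*A
(S(3) + E(-1))*40 = ((2 + 3² - 7*3) - 4)*40 = ((2 + 9 - 21) - 4)*40 = (-10 - 4)*40 = -14*40 = -560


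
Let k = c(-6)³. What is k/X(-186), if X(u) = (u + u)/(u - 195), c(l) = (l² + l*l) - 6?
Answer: 9127998/31 ≈ 2.9445e+5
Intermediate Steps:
c(l) = -6 + 2*l² (c(l) = (l² + l²) - 6 = 2*l² - 6 = -6 + 2*l²)
k = 287496 (k = (-6 + 2*(-6)²)³ = (-6 + 2*36)³ = (-6 + 72)³ = 66³ = 287496)
X(u) = 2*u/(-195 + u) (X(u) = (2*u)/(-195 + u) = 2*u/(-195 + u))
k/X(-186) = 287496/((2*(-186)/(-195 - 186))) = 287496/((2*(-186)/(-381))) = 287496/((2*(-186)*(-1/381))) = 287496/(124/127) = 287496*(127/124) = 9127998/31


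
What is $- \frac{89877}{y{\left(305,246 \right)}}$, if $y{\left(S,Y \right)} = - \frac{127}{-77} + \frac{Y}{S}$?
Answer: $- \frac{2110761345}{57677} \approx -36596.0$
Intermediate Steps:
$y{\left(S,Y \right)} = \frac{127}{77} + \frac{Y}{S}$ ($y{\left(S,Y \right)} = \left(-127\right) \left(- \frac{1}{77}\right) + \frac{Y}{S} = \frac{127}{77} + \frac{Y}{S}$)
$- \frac{89877}{y{\left(305,246 \right)}} = - \frac{89877}{\frac{127}{77} + \frac{246}{305}} = - \frac{89877}{\frac{57677}{23485}} = \left(-89877\right) \frac{23485}{57677} = - \frac{2110761345}{57677}$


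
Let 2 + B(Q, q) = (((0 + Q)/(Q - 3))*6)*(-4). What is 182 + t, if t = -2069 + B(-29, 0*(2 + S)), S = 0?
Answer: -7643/4 ≈ -1910.8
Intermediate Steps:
B(Q, q) = -2 - 24*Q/(-3 + Q) (B(Q, q) = -2 + (((0 + Q)/(Q - 3))*6)*(-4) = -2 + ((Q/(-3 + Q))*6)*(-4) = -2 + (6*Q/(-3 + Q))*(-4) = -2 - 24*Q/(-3 + Q))
t = -8371/4 (t = -2069 + 2*(3 - 13*(-29))/(-3 - 29) = -2069 + 2*(3 + 377)/(-32) = -2069 + 2*(-1/32)*380 = -2069 - 95/4 = -8371/4 ≈ -2092.8)
182 + t = 182 - 8371/4 = -7643/4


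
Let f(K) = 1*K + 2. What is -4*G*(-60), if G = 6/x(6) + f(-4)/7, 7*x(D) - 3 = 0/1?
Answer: 23040/7 ≈ 3291.4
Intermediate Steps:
f(K) = 2 + K (f(K) = K + 2 = 2 + K)
x(D) = 3/7 (x(D) = 3/7 + (0/1)/7 = 3/7 + (0*1)/7 = 3/7 + (1/7)*0 = 3/7 + 0 = 3/7)
G = 96/7 (G = 6/(3/7) + (2 - 4)/7 = 6*(7/3) - 2*1/7 = 14 - 2/7 = 96/7 ≈ 13.714)
-4*G*(-60) = -4*96/7*(-60) = -384/7*(-60) = 23040/7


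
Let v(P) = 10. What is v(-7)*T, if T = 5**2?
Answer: 250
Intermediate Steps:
T = 25
v(-7)*T = 10*25 = 250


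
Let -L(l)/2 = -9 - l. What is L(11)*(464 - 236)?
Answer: 9120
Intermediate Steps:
L(l) = 18 + 2*l (L(l) = -2*(-9 - l) = 18 + 2*l)
L(11)*(464 - 236) = (18 + 2*11)*(464 - 236) = (18 + 22)*228 = 40*228 = 9120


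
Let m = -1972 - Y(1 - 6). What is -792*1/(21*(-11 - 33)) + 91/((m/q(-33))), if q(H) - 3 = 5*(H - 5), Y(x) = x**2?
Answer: 131101/13979 ≈ 9.3784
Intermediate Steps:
q(H) = -22 + 5*H (q(H) = 3 + 5*(H - 5) = 3 + 5*(-5 + H) = 3 + (-25 + 5*H) = -22 + 5*H)
m = -1997 (m = -1972 - (1 - 6)**2 = -1972 - 1*(-5)**2 = -1972 - 1*25 = -1972 - 25 = -1997)
-792*1/(21*(-11 - 33)) + 91/((m/q(-33))) = -792*1/(21*(-11 - 33)) + 91/((-1997/(-22 + 5*(-33)))) = -792/((-44*21)) + 91/((-1997/(-22 - 165))) = -792/(-924) + 91/((-1997/(-187))) = -792*(-1/924) + 91/((-1997*(-1/187))) = 6/7 + 91/(1997/187) = 6/7 + 91*(187/1997) = 6/7 + 17017/1997 = 131101/13979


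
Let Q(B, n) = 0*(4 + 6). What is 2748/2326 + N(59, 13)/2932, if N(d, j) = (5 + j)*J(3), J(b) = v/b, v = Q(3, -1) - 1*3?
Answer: 2003817/1704958 ≈ 1.1753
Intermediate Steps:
Q(B, n) = 0 (Q(B, n) = 0*10 = 0)
v = -3 (v = 0 - 1*3 = 0 - 3 = -3)
J(b) = -3/b
N(d, j) = -5 - j (N(d, j) = (5 + j)*(-3/3) = (5 + j)*(-3*⅓) = (5 + j)*(-1) = -5 - j)
2748/2326 + N(59, 13)/2932 = 2748/2326 + (-5 - 1*13)/2932 = 2748*(1/2326) + (-5 - 13)*(1/2932) = 1374/1163 - 18*1/2932 = 1374/1163 - 9/1466 = 2003817/1704958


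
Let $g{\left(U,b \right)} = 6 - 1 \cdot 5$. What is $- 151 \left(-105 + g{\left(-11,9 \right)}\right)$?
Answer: $15704$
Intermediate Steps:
$g{\left(U,b \right)} = 1$ ($g{\left(U,b \right)} = 6 - 5 = 1$)
$- 151 \left(-105 + g{\left(-11,9 \right)}\right) = - 151 \left(-105 + 1\right) = \left(-151\right) \left(-104\right) = 15704$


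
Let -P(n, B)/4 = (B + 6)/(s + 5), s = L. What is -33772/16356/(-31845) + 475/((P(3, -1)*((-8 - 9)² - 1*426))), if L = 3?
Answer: 24741855641/17839346085 ≈ 1.3869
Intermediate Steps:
s = 3
P(n, B) = -3 - B/2 (P(n, B) = -4*(B + 6)/(3 + 5) = -4*(6 + B)/8 = -4*(¾ + B/8) = -3 - B/2)
-33772/16356/(-31845) + 475/((P(3, -1)*((-8 - 9)² - 1*426))) = -33772/16356/(-31845) + 475/(((-3 - ½*(-1))*((-8 - 9)² - 1*426))) = -33772*1/16356*(-1/31845) + 475/(((-3 + ½)*((-17)² - 426))) = -8443/4089*(-1/31845) + 475/((-5*(289 - 426)/2)) = 8443/130214205 + 475/((-5/2*(-137))) = 8443/130214205 + 475/(685/2) = 8443/130214205 + 475*(2/685) = 8443/130214205 + 190/137 = 24741855641/17839346085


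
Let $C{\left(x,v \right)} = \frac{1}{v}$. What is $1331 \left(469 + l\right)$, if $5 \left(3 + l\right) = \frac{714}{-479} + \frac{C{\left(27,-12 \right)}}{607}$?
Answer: $\frac{2162676048775}{3489036} \approx 6.1985 \cdot 10^{5}$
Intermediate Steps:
$l = - \frac{11507359}{3489036}$ ($l = -3 + \frac{\frac{714}{-479} + \frac{1}{\left(-12\right) 607}}{5} = -3 + \frac{714 \left(- \frac{1}{479}\right) - \frac{1}{7284}}{5} = -3 + \frac{- \frac{714}{479} - \frac{1}{7284}}{5} = -3 + \frac{1}{5} \left(- \frac{5201255}{3489036}\right) = -3 - \frac{1040251}{3489036} = - \frac{11507359}{3489036} \approx -3.2981$)
$1331 \left(469 + l\right) = 1331 \left(469 - \frac{11507359}{3489036}\right) = 1331 \cdot \frac{1624850525}{3489036} = \frac{2162676048775}{3489036}$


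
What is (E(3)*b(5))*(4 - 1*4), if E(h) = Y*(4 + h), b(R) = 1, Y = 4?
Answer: 0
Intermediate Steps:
E(h) = 16 + 4*h (E(h) = 4*(4 + h) = 16 + 4*h)
(E(3)*b(5))*(4 - 1*4) = ((16 + 4*3)*1)*(4 - 1*4) = ((16 + 12)*1)*(4 - 4) = (28*1)*0 = 28*0 = 0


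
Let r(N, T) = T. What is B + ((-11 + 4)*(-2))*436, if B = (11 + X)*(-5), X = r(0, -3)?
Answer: 6064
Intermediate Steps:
X = -3
B = -40 (B = (11 - 3)*(-5) = 8*(-5) = -40)
B + ((-11 + 4)*(-2))*436 = -40 + ((-11 + 4)*(-2))*436 = -40 - 7*(-2)*436 = -40 + 14*436 = -40 + 6104 = 6064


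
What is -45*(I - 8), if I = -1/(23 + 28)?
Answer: 6135/17 ≈ 360.88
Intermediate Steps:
I = -1/51 ≈ -0.019608
-45*(I - 8) = -45*(-1/51 - 8) = -45*(-409/51) = 6135/17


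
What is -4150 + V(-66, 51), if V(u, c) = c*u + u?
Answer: -7582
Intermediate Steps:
V(u, c) = u + c*u
-4150 + V(-66, 51) = -4150 - 66*(1 + 51) = -4150 - 66*52 = -4150 - 3432 = -7582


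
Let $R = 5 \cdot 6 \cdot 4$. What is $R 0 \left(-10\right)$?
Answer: $0$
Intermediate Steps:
$R = 120$ ($R = 30 \cdot 4 = 120$)
$R 0 \left(-10\right) = 120 \cdot 0 \left(-10\right) = 0 \left(-10\right) = 0$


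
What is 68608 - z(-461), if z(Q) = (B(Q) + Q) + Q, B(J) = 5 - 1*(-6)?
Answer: 69519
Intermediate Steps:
B(J) = 11 (B(J) = 5 + 6 = 11)
z(Q) = 11 + 2*Q (z(Q) = (11 + Q) + Q = 11 + 2*Q)
68608 - z(-461) = 68608 - (11 + 2*(-461)) = 68608 - (11 - 922) = 68608 - 1*(-911) = 68608 + 911 = 69519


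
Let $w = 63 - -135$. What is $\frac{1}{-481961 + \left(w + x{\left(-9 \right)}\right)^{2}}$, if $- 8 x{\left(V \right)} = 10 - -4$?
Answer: $- \frac{16}{7095151} \approx -2.2551 \cdot 10^{-6}$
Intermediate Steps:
$x{\left(V \right)} = - \frac{7}{4}$ ($x{\left(V \right)} = - \frac{10 - -4}{8} = - \frac{10 + 4}{8} = \left(- \frac{1}{8}\right) 14 = - \frac{7}{4}$)
$w = 198$ ($w = 63 + 135 = 198$)
$\frac{1}{-481961 + \left(w + x{\left(-9 \right)}\right)^{2}} = \frac{1}{-481961 + \left(198 - \frac{7}{4}\right)^{2}} = \frac{1}{-481961 + \left(\frac{785}{4}\right)^{2}} = \frac{1}{-481961 + \frac{616225}{16}} = \frac{1}{- \frac{7095151}{16}} = - \frac{16}{7095151}$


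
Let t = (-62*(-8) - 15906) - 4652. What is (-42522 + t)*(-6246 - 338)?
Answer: 412053056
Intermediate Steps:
t = -20062 (t = (496 - 15906) - 4652 = -15410 - 4652 = -20062)
(-42522 + t)*(-6246 - 338) = (-42522 - 20062)*(-6246 - 338) = -62584*(-6584) = 412053056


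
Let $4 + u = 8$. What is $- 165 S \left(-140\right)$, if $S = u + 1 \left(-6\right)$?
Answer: $-46200$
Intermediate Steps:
$u = 4$ ($u = -4 + 8 = 4$)
$S = -2$ ($S = 4 + 1 \left(-6\right) = 4 - 6 = -2$)
$- 165 S \left(-140\right) = \left(-165\right) \left(-2\right) \left(-140\right) = 330 \left(-140\right) = -46200$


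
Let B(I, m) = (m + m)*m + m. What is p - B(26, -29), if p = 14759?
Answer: 13106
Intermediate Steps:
B(I, m) = m + 2*m² (B(I, m) = (2*m)*m + m = 2*m² + m = m + 2*m²)
p - B(26, -29) = 14759 - (-29)*(1 + 2*(-29)) = 14759 - (-29)*(1 - 58) = 14759 - (-29)*(-57) = 14759 - 1*1653 = 14759 - 1653 = 13106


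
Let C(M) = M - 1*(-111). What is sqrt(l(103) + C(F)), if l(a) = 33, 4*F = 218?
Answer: sqrt(794)/2 ≈ 14.089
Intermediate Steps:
F = 109/2 (F = (1/4)*218 = 109/2 ≈ 54.500)
C(M) = 111 + M (C(M) = M + 111 = 111 + M)
sqrt(l(103) + C(F)) = sqrt(33 + (111 + 109/2)) = sqrt(33 + 331/2) = sqrt(397/2) = sqrt(794)/2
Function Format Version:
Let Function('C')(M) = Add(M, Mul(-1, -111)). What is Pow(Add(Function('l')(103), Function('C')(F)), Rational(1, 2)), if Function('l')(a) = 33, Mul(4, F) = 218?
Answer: Mul(Rational(1, 2), Pow(794, Rational(1, 2))) ≈ 14.089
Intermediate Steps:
F = Rational(109, 2) (F = Mul(Rational(1, 4), 218) = Rational(109, 2) ≈ 54.500)
Function('C')(M) = Add(111, M) (Function('C')(M) = Add(M, 111) = Add(111, M))
Pow(Add(Function('l')(103), Function('C')(F)), Rational(1, 2)) = Pow(Add(33, Add(111, Rational(109, 2))), Rational(1, 2)) = Pow(Add(33, Rational(331, 2)), Rational(1, 2)) = Pow(Rational(397, 2), Rational(1, 2)) = Mul(Rational(1, 2), Pow(794, Rational(1, 2)))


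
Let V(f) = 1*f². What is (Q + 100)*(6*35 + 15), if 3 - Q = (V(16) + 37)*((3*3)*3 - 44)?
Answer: 1143900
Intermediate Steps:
V(f) = f²
Q = 4984 (Q = 3 - (16² + 37)*((3*3)*3 - 44) = 3 - (256 + 37)*(9*3 - 44) = 3 - 293*(27 - 44) = 3 - 293*(-17) = 3 - 1*(-4981) = 3 + 4981 = 4984)
(Q + 100)*(6*35 + 15) = (4984 + 100)*(6*35 + 15) = 5084*(210 + 15) = 5084*225 = 1143900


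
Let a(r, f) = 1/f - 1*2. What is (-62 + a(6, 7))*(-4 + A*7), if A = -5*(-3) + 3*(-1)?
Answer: -35760/7 ≈ -5108.6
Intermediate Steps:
A = 12 (A = 15 - 3 = 12)
a(r, f) = -2 + 1/f (a(r, f) = 1/f - 2 = -2 + 1/f)
(-62 + a(6, 7))*(-4 + A*7) = (-62 + (-2 + 1/7))*(-4 + 12*7) = (-62 + (-2 + ⅐))*(-4 + 84) = (-62 - 13/7)*80 = -447/7*80 = -35760/7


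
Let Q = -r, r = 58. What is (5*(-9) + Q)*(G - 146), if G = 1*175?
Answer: -2987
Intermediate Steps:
G = 175
Q = -58 (Q = -1*58 = -58)
(5*(-9) + Q)*(G - 146) = (5*(-9) - 58)*(175 - 146) = (-45 - 58)*29 = -103*29 = -2987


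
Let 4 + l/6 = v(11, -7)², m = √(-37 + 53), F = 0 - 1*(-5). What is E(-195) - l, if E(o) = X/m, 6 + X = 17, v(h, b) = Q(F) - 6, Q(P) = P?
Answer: 83/4 ≈ 20.750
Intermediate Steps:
F = 5 (F = 0 + 5 = 5)
m = 4 (m = √16 = 4)
v(h, b) = -1 (v(h, b) = 5 - 6 = -1)
X = 11 (X = -6 + 17 = 11)
E(o) = 11/4
l = -18 (l = -24 + 6*(-1)² = -24 + 6*1 = -24 + 6 = -18)
E(-195) - l = 11/4 - 1*(-18) = 11/4 + 18 = 83/4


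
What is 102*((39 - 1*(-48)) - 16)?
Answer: 7242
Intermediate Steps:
102*((39 - 1*(-48)) - 16) = 102*((39 + 48) - 16) = 102*(87 - 16) = 102*71 = 7242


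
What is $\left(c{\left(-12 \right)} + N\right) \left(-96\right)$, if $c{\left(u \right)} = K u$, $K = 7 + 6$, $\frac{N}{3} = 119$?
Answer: $-19296$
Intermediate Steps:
$N = 357$ ($N = 3 \cdot 119 = 357$)
$K = 13$
$c{\left(u \right)} = 13 u$
$\left(c{\left(-12 \right)} + N\right) \left(-96\right) = \left(13 \left(-12\right) + 357\right) \left(-96\right) = \left(-156 + 357\right) \left(-96\right) = 201 \left(-96\right) = -19296$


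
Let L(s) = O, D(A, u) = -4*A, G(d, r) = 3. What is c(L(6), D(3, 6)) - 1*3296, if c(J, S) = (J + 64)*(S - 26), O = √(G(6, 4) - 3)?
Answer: -5728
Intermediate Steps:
O = 0 (O = √(3 - 3) = √0 = 0)
L(s) = 0
c(J, S) = (-26 + S)*(64 + J) (c(J, S) = (64 + J)*(-26 + S) = (-26 + S)*(64 + J))
c(L(6), D(3, 6)) - 1*3296 = (-1664 - 26*0 + 64*(-4*3) + 0*(-4*3)) - 1*3296 = (-1664 + 0 + 64*(-12) + 0*(-12)) - 3296 = (-1664 + 0 - 768 + 0) - 3296 = -2432 - 3296 = -5728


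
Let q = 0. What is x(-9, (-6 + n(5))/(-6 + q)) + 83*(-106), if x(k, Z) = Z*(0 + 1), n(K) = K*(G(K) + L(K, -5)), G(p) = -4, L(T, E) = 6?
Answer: -26396/3 ≈ -8798.7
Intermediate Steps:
n(K) = 2*K (n(K) = K*(-4 + 6) = K*2 = 2*K)
x(k, Z) = Z (x(k, Z) = Z*1 = Z)
x(-9, (-6 + n(5))/(-6 + q)) + 83*(-106) = (-6 + 2*5)/(-6 + 0) + 83*(-106) = (-6 + 10)/(-6) - 8798 = 4*(-1/6) - 8798 = -2/3 - 8798 = -26396/3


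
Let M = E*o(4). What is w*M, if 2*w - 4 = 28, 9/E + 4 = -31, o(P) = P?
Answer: -576/35 ≈ -16.457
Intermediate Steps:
E = -9/35 (E = 9/(-4 - 31) = 9/(-35) = 9*(-1/35) = -9/35 ≈ -0.25714)
w = 16 (w = 2 + (1/2)*28 = 2 + 14 = 16)
M = -36/35 (M = -9/35*4 = -36/35 ≈ -1.0286)
w*M = 16*(-36/35) = -576/35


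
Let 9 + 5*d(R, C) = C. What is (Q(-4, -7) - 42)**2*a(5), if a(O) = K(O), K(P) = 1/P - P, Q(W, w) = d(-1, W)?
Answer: -1193496/125 ≈ -9548.0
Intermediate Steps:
d(R, C) = -9/5 + C/5
Q(W, w) = -9/5 + W/5
a(O) = 1/O - O
(Q(-4, -7) - 42)**2*a(5) = ((-9/5 + (1/5)*(-4)) - 42)**2*(1/5 - 1*5) = ((-9/5 - 4/5) - 42)**2*(1/5 - 5) = (-13/5 - 42)**2*(-24/5) = (-223/5)**2*(-24/5) = (49729/25)*(-24/5) = -1193496/125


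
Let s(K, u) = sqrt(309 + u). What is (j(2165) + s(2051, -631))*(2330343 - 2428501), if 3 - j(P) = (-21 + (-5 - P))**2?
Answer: 471205319524 - 98158*I*sqrt(322) ≈ 4.7121e+11 - 1.7614e+6*I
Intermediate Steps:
j(P) = 3 - (-26 - P)**2 (j(P) = 3 - (-21 + (-5 - P))**2 = 3 - (-26 - P)**2)
(j(2165) + s(2051, -631))*(2330343 - 2428501) = ((3 - (26 + 2165)**2) + sqrt(309 - 631))*(2330343 - 2428501) = ((3 - 1*2191**2) + sqrt(-322))*(-98158) = ((3 - 1*4800481) + I*sqrt(322))*(-98158) = ((3 - 4800481) + I*sqrt(322))*(-98158) = (-4800478 + I*sqrt(322))*(-98158) = 471205319524 - 98158*I*sqrt(322)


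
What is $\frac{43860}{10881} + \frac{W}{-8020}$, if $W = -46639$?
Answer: $\frac{286412053}{29088540} \approx 9.8462$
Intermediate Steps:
$\frac{43860}{10881} + \frac{W}{-8020} = \frac{43860}{10881} - \frac{46639}{-8020} = 43860 \cdot \frac{1}{10881} - - \frac{46639}{8020} = \frac{14620}{3627} + \frac{46639}{8020} = \frac{286412053}{29088540}$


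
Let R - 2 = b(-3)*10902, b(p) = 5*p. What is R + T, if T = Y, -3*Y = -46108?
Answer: -444476/3 ≈ -1.4816e+5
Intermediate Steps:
Y = 46108/3 (Y = -⅓*(-46108) = 46108/3 ≈ 15369.)
T = 46108/3 ≈ 15369.
R = -163528 (R = 2 + (5*(-3))*10902 = 2 - 15*10902 = 2 - 163530 = -163528)
R + T = -163528 + 46108/3 = -444476/3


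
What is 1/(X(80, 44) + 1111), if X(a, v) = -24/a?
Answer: 10/11107 ≈ 0.00090033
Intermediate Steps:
1/(X(80, 44) + 1111) = 1/(-24/80 + 1111) = 1/(-24*1/80 + 1111) = 1/(-3/10 + 1111) = 1/(11107/10) = 10/11107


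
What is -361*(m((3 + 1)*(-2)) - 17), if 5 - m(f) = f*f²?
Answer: -180500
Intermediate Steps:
m(f) = 5 - f³ (m(f) = 5 - f*f² = 5 - f³)
-361*(m((3 + 1)*(-2)) - 17) = -361*((5 - ((3 + 1)*(-2))³) - 17) = -361*((5 - (4*(-2))³) - 17) = -361*((5 - 1*(-8)³) - 17) = -361*((5 - 1*(-512)) - 17) = -361*((5 + 512) - 17) = -361*(517 - 17) = -361*500 = -180500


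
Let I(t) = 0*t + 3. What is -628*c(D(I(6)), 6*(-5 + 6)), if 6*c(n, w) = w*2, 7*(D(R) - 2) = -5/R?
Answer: -1256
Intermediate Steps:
I(t) = 3 (I(t) = 0 + 3 = 3)
D(R) = 2 - 5/(7*R) (D(R) = 2 + (-5/R)/7 = 2 - 5/(7*R))
c(n, w) = w/3 (c(n, w) = (w*2)/6 = (2*w)/6 = w/3)
-628*c(D(I(6)), 6*(-5 + 6)) = -628*6*(-5 + 6)/3 = -628*6*1/3 = -628*6/3 = -628*2 = -1256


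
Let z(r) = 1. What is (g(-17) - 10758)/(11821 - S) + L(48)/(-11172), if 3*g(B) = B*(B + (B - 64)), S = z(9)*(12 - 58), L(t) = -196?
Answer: -189895/225473 ≈ -0.84221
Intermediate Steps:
S = -46 (S = 1*(12 - 58) = 1*(-46) = -46)
g(B) = B*(-64 + 2*B)/3 (g(B) = (B*(B + (B - 64)))/3 = (B*(B + (-64 + B)))/3 = (B*(-64 + 2*B))/3 = B*(-64 + 2*B)/3)
(g(-17) - 10758)/(11821 - S) + L(48)/(-11172) = ((⅔)*(-17)*(-32 - 17) - 10758)/(11821 - 1*(-46)) - 196/(-11172) = ((⅔)*(-17)*(-49) - 10758)/(11821 + 46) - 196*(-1/11172) = (1666/3 - 10758)/11867 + 1/57 = -30608/3*1/11867 + 1/57 = -30608/35601 + 1/57 = -189895/225473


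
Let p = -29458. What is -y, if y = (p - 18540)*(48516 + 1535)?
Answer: 2402347898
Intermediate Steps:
y = -2402347898 (y = (-29458 - 18540)*(48516 + 1535) = -47998*50051 = -2402347898)
-y = -1*(-2402347898) = 2402347898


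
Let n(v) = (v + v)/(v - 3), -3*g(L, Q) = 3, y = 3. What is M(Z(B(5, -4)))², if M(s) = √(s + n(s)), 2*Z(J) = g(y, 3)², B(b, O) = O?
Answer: ⅒ ≈ 0.10000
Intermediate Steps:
g(L, Q) = -1 (g(L, Q) = -⅓*3 = -1)
n(v) = 2*v/(-3 + v) (n(v) = (2*v)/(-3 + v) = 2*v/(-3 + v))
Z(J) = ½ (Z(J) = (½)*(-1)² = (½)*1 = ½)
M(s) = √(s + 2*s/(-3 + s))
M(Z(B(5, -4)))² = (√((-1 + ½)/(2*(-3 + ½))))² = (√((½)*(-½)/(-5/2)))² = (√((½)*(-⅖)*(-½)))² = (√(⅒))² = (√10/10)² = ⅒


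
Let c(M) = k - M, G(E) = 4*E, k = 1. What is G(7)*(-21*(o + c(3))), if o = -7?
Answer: 5292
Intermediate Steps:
c(M) = 1 - M
G(7)*(-21*(o + c(3))) = (4*7)*(-21*(-7 + (1 - 1*3))) = 28*(-21*(-7 + (1 - 3))) = 28*(-21*(-7 - 2)) = 28*(-21*(-9)) = 28*189 = 5292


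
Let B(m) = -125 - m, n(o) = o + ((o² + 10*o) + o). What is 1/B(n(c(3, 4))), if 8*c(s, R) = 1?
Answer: -64/8097 ≈ -0.0079042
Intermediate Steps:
c(s, R) = ⅛ (c(s, R) = (⅛)*1 = ⅛)
n(o) = o² + 12*o (n(o) = o + (o² + 11*o) = o² + 12*o)
1/B(n(c(3, 4))) = 1/(-125 - (12 + ⅛)/8) = 1/(-125 - 97/(8*8)) = 1/(-125 - 1*97/64) = 1/(-125 - 97/64) = 1/(-8097/64) = -64/8097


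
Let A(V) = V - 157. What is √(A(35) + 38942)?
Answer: 2*√9705 ≈ 197.03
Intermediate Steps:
A(V) = -157 + V
√(A(35) + 38942) = √((-157 + 35) + 38942) = √(-122 + 38942) = √38820 = 2*√9705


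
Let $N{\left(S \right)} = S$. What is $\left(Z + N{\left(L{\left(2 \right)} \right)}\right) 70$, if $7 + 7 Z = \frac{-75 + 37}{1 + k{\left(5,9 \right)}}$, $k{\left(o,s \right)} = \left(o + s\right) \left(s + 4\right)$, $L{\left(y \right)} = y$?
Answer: $\frac{12430}{183} \approx 67.923$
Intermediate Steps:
$k{\left(o,s \right)} = \left(4 + s\right) \left(o + s\right)$ ($k{\left(o,s \right)} = \left(o + s\right) \left(4 + s\right) = \left(4 + s\right) \left(o + s\right)$)
$Z = - \frac{1319}{1281}$ ($Z = -1 + \frac{\left(-75 + 37\right) \frac{1}{1 + \left(9^{2} + 4 \cdot 5 + 4 \cdot 9 + 5 \cdot 9\right)}}{7} = -1 + \frac{\left(-38\right) \frac{1}{1 + \left(81 + 20 + 36 + 45\right)}}{7} = -1 + \frac{\left(-38\right) \frac{1}{1 + 182}}{7} = -1 + \frac{\left(-38\right) \frac{1}{183}}{7} = -1 + \frac{1}{7} \left(- \frac{38}{183}\right) = -1 - \frac{38}{1281} = - \frac{1319}{1281} \approx -1.0297$)
$\left(Z + N{\left(L{\left(2 \right)} \right)}\right) 70 = \left(- \frac{1319}{1281} + 2\right) 70 = \frac{1243}{1281} \cdot 70 = \frac{12430}{183}$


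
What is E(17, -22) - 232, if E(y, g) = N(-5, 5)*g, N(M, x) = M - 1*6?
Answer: 10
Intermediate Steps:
N(M, x) = -6 + M (N(M, x) = M - 6 = -6 + M)
E(y, g) = -11*g (E(y, g) = (-6 - 5)*g = -11*g)
E(17, -22) - 232 = -11*(-22) - 232 = 242 - 232 = 10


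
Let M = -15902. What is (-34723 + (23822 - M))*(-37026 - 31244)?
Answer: -341418270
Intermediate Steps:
(-34723 + (23822 - M))*(-37026 - 31244) = (-34723 + (23822 - 1*(-15902)))*(-37026 - 31244) = (-34723 + (23822 + 15902))*(-68270) = (-34723 + 39724)*(-68270) = 5001*(-68270) = -341418270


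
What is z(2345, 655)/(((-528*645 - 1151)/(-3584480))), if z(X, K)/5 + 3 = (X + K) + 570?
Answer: 63929200800/341711 ≈ 1.8709e+5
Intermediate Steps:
z(X, K) = 2835 + 5*K + 5*X (z(X, K) = -15 + 5*((X + K) + 570) = -15 + 5*((K + X) + 570) = -15 + 5*(570 + K + X) = -15 + (2850 + 5*K + 5*X) = 2835 + 5*K + 5*X)
z(2345, 655)/(((-528*645 - 1151)/(-3584480))) = (2835 + 5*655 + 5*2345)/(((-528*645 - 1151)/(-3584480))) = (2835 + 3275 + 11725)/(((-340560 - 1151)*(-1/3584480))) = 17835/((-341711*(-1/3584480))) = 17835/(341711/3584480) = 17835*(3584480/341711) = 63929200800/341711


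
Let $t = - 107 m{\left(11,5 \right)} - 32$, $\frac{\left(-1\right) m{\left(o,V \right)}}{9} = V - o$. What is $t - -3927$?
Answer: $-1883$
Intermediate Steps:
$m{\left(o,V \right)} = - 9 V + 9 o$ ($m{\left(o,V \right)} = - 9 \left(V - o\right) = - 9 V + 9 o$)
$t = -5810$ ($t = - 107 \left(\left(-9\right) 5 + 9 \cdot 11\right) - 32 = - 107 \left(-45 + 99\right) - 32 = \left(-107\right) 54 - 32 = -5778 - 32 = -5810$)
$t - -3927 = -5810 - -3927 = -5810 + 3927 = -1883$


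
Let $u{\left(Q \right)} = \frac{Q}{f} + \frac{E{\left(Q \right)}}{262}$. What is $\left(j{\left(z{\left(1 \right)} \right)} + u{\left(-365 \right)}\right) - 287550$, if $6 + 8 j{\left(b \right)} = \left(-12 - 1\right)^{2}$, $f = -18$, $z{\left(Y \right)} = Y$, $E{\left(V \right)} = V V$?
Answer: $- \frac{2706992063}{9432} \approx -2.87 \cdot 10^{5}$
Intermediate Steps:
$E{\left(V \right)} = V^{2}$
$j{\left(b \right)} = \frac{163}{8}$ ($j{\left(b \right)} = - \frac{3}{4} + \frac{\left(-12 - 1\right)^{2}}{8} = - \frac{3}{4} + \frac{\left(-13\right)^{2}}{8} = - \frac{3}{4} + \frac{1}{8} \cdot 169 = - \frac{3}{4} + \frac{169}{8} = \frac{163}{8}$)
$u{\left(Q \right)} = - \frac{Q}{18} + \frac{Q^{2}}{262}$ ($u{\left(Q \right)} = \frac{Q}{-18} + \frac{Q^{2}}{262} = Q \left(- \frac{1}{18}\right) + Q^{2} \cdot \frac{1}{262} = - \frac{Q}{18} + \frac{Q^{2}}{262}$)
$\left(j{\left(z{\left(1 \right)} \right)} + u{\left(-365 \right)}\right) - 287550 = \left(\frac{163}{8} + \frac{1}{2358} \left(-365\right) \left(-131 + 9 \left(-365\right)\right)\right) - 287550 = \left(\frac{163}{8} + \frac{1}{2358} \left(-365\right) \left(-131 - 3285\right)\right) - 287550 = \left(\frac{163}{8} + \frac{1}{2358} \left(-365\right) \left(-3416\right)\right) - 287550 = \left(\frac{163}{8} + \frac{623420}{1179}\right) - 287550 = \frac{5179537}{9432} - 287550 = - \frac{2706992063}{9432}$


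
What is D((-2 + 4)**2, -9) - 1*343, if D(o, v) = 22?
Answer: -321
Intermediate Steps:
D((-2 + 4)**2, -9) - 1*343 = 22 - 1*343 = 22 - 343 = -321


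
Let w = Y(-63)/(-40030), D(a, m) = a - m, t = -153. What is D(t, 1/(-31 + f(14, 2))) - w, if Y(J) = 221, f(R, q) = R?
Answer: -104074243/680510 ≈ -152.94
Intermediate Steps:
w = -221/40030 (w = 221/(-40030) = 221*(-1/40030) = -221/40030 ≈ -0.0055209)
D(t, 1/(-31 + f(14, 2))) - w = (-153 - 1/(-31 + 14)) - 1*(-221/40030) = (-153 - 1/(-17)) + 221/40030 = (-153 - 1*(-1/17)) + 221/40030 = (-153 + 1/17) + 221/40030 = -2600/17 + 221/40030 = -104074243/680510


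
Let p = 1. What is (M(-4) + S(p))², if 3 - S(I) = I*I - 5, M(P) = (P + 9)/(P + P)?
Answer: 2601/64 ≈ 40.641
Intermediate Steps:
M(P) = (9 + P)/(2*P) (M(P) = (9 + P)/((2*P)) = (9 + P)*(1/(2*P)) = (9 + P)/(2*P))
S(I) = 8 - I² (S(I) = 3 - (I*I - 5) = 3 - (I² - 5) = 3 - (-5 + I²) = 3 + (5 - I²) = 8 - I²)
(M(-4) + S(p))² = ((½)*(9 - 4)/(-4) + (8 - 1*1²))² = ((½)*(-¼)*5 + (8 - 1*1))² = (-5/8 + (8 - 1))² = (-5/8 + 7)² = (51/8)² = 2601/64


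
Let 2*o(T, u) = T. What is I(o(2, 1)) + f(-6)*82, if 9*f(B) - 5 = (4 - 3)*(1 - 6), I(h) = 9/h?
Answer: 9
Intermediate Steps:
o(T, u) = T/2
f(B) = 0 (f(B) = 5/9 + ((4 - 3)*(1 - 6))/9 = 5/9 + (1*(-5))/9 = 5/9 + (⅑)*(-5) = 5/9 - 5/9 = 0)
I(o(2, 1)) + f(-6)*82 = 9/(((½)*2)) + 0*82 = 9/1 + 0 = 9*1 + 0 = 9 + 0 = 9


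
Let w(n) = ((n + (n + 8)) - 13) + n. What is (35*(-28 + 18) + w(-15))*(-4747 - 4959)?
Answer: 3882400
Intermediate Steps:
w(n) = -5 + 3*n (w(n) = ((n + (8 + n)) - 13) + n = ((8 + 2*n) - 13) + n = (-5 + 2*n) + n = -5 + 3*n)
(35*(-28 + 18) + w(-15))*(-4747 - 4959) = (35*(-28 + 18) + (-5 + 3*(-15)))*(-4747 - 4959) = (35*(-10) + (-5 - 45))*(-9706) = (-350 - 50)*(-9706) = -400*(-9706) = 3882400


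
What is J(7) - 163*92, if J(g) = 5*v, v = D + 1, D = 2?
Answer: -14981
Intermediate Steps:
v = 3 (v = 2 + 1 = 3)
J(g) = 15 (J(g) = 5*3 = 15)
J(7) - 163*92 = 15 - 163*92 = 15 - 14996 = -14981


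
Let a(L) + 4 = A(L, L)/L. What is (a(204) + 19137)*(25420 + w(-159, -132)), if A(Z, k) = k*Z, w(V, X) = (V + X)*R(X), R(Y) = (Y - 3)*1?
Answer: 1251200585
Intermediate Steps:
R(Y) = -3 + Y (R(Y) = (-3 + Y)*1 = -3 + Y)
w(V, X) = (-3 + X)*(V + X) (w(V, X) = (V + X)*(-3 + X) = (-3 + X)*(V + X))
A(Z, k) = Z*k
a(L) = -4 + L (a(L) = -4 + (L*L)/L = -4 + L**2/L = -4 + L)
(a(204) + 19137)*(25420 + w(-159, -132)) = ((-4 + 204) + 19137)*(25420 + (-3 - 132)*(-159 - 132)) = (200 + 19137)*(25420 - 135*(-291)) = 19337*(25420 + 39285) = 19337*64705 = 1251200585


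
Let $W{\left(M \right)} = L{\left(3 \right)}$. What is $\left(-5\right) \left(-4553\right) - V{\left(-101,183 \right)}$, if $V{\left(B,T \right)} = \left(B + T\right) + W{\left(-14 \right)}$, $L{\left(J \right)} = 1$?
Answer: $22682$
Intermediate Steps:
$W{\left(M \right)} = 1$
$V{\left(B,T \right)} = 1 + B + T$ ($V{\left(B,T \right)} = \left(B + T\right) + 1 = 1 + B + T$)
$\left(-5\right) \left(-4553\right) - V{\left(-101,183 \right)} = \left(-5\right) \left(-4553\right) - \left(1 - 101 + 183\right) = 22765 - 83 = 22682$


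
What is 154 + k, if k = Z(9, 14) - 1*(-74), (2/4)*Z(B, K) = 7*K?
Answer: 424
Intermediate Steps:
Z(B, K) = 14*K (Z(B, K) = 2*(7*K) = 14*K)
k = 270 (k = 14*14 - 1*(-74) = 196 + 74 = 270)
154 + k = 154 + 270 = 424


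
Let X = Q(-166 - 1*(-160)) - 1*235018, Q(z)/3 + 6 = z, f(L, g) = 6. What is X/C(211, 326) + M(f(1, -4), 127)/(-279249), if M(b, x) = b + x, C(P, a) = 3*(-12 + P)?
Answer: -7293185983/18523517 ≈ -393.73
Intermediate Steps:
Q(z) = -18 + 3*z
X = -235054 (X = (-18 + 3*(-166 - 1*(-160))) - 1*235018 = (-18 + 3*(-166 + 160)) - 235018 = (-18 + 3*(-6)) - 235018 = (-18 - 18) - 235018 = -36 - 235018 = -235054)
C(P, a) = -36 + 3*P
X/C(211, 326) + M(f(1, -4), 127)/(-279249) = -235054/(-36 + 3*211) + (6 + 127)/(-279249) = -235054/(-36 + 633) + 133*(-1/279249) = -235054/597 - 133/279249 = -7293185983/18523517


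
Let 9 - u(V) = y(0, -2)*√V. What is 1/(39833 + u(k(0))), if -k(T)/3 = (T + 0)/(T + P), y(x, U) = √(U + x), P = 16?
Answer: 1/39842 ≈ 2.5099e-5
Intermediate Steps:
k(T) = -3*T/(16 + T) (k(T) = -3*(T + 0)/(T + 16) = -3*T/(16 + T))
u(V) = 9 - I*√2*√V (u(V) = 9 - √(-2 + 0)*√V = 9 - √(-2)*√V = 9 - I*√2*√V)
1/(39833 + u(k(0))) = 1/(39833 + (9 - I*√2*√(-3*0/(16 + 0)))) = 1/(39833 + (9 - I*√2*√(-3*0/16))) = 1/(39833 + (9 - I*√2*√(-3*0*1/16))) = 1/(39833 + (9 - I*√2*√0)) = 1/(39833 + (9 - 1*I*√2*0)) = 1/(39833 + (9 + 0)) = 1/(39833 + 9) = 1/39842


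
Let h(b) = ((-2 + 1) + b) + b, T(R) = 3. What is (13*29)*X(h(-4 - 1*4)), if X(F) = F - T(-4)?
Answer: -7540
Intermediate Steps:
h(b) = -1 + 2*b (h(b) = (-1 + b) + b = -1 + 2*b)
X(F) = -3 + F (X(F) = F - 1*3 = F - 3 = -3 + F)
(13*29)*X(h(-4 - 1*4)) = (13*29)*(-3 + (-1 + 2*(-4 - 1*4))) = 377*(-3 + (-1 + 2*(-4 - 4))) = 377*(-3 + (-1 + 2*(-8))) = 377*(-3 + (-1 - 16)) = 377*(-3 - 17) = 377*(-20) = -7540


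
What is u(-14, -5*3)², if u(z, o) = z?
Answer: 196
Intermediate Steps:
u(-14, -5*3)² = (-14)² = 196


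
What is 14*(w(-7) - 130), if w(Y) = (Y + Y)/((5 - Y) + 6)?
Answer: -16478/9 ≈ -1830.9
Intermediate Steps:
w(Y) = 2*Y/(11 - Y) (w(Y) = (2*Y)/(11 - Y) = 2*Y/(11 - Y))
14*(w(-7) - 130) = 14*(-2*(-7)/(-11 - 7) - 130) = 14*(-2*(-7)/(-18) - 130) = 14*(-2*(-7)*(-1/18) - 130) = 14*(-7/9 - 130) = 14*(-1177/9) = -16478/9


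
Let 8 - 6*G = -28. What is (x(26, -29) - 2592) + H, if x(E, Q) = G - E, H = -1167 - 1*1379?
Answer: -5158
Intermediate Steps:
G = 6 (G = 4/3 - 1/6*(-28) = 4/3 + 14/3 = 6)
H = -2546 (H = -1167 - 1379 = -2546)
x(E, Q) = 6 - E
(x(26, -29) - 2592) + H = ((6 - 1*26) - 2592) - 2546 = ((6 - 26) - 2592) - 2546 = (-20 - 2592) - 2546 = -2612 - 2546 = -5158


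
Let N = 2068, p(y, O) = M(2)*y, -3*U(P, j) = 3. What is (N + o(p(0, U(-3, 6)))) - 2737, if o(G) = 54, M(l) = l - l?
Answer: -615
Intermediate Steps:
M(l) = 0
U(P, j) = -1 (U(P, j) = -⅓*3 = -1)
p(y, O) = 0 (p(y, O) = 0*y = 0)
(N + o(p(0, U(-3, 6)))) - 2737 = (2068 + 54) - 2737 = 2122 - 2737 = -615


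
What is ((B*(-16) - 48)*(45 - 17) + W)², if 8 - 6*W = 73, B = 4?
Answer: 356492161/36 ≈ 9.9026e+6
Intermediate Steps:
W = -65/6 (W = 4/3 - ⅙*73 = 4/3 - 73/6 = -65/6 ≈ -10.833)
((B*(-16) - 48)*(45 - 17) + W)² = ((4*(-16) - 48)*(45 - 17) - 65/6)² = ((-64 - 48)*28 - 65/6)² = (-112*28 - 65/6)² = (-3136 - 65/6)² = (-18881/6)² = 356492161/36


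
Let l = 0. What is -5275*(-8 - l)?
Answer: 42200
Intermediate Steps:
-5275*(-8 - l) = -5275*(-8 - 1*0) = -5275*(-8 + 0) = -5275*(-8) = 42200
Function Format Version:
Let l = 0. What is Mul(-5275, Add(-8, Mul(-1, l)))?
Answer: 42200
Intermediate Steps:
Mul(-5275, Add(-8, Mul(-1, l))) = Mul(-5275, Add(-8, Mul(-1, 0))) = Mul(-5275, Add(-8, 0)) = Mul(-5275, -8) = 42200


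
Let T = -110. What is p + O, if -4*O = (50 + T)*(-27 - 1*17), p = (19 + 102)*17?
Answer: 1397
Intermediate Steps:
p = 2057 (p = 121*17 = 2057)
O = -660 (O = -(50 - 110)*(-27 - 1*17)/4 = -(-15)*(-27 - 17) = -(-15)*(-44) = -1/4*2640 = -660)
p + O = 2057 - 660 = 1397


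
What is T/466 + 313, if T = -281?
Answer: 145577/466 ≈ 312.40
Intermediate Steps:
T/466 + 313 = -281/466 + 313 = 145577/466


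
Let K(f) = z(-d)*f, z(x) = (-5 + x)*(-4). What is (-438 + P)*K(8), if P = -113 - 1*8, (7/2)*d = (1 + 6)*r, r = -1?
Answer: -53664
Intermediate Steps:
d = -2 (d = 2*((1 + 6)*(-1))/7 = 2*(7*(-1))/7 = (2/7)*(-7) = -2)
P = -121 (P = -113 - 8 = -121)
z(x) = 20 - 4*x
K(f) = 12*f (K(f) = (20 - (-4)*(-2))*f = (20 - 4*2)*f = (20 - 8)*f = 12*f)
(-438 + P)*K(8) = (-438 - 121)*(12*8) = -559*96 = -53664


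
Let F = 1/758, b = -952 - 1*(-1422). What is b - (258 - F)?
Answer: 160697/758 ≈ 212.00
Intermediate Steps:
b = 470 (b = -952 + 1422 = 470)
F = 1/758 ≈ 0.0013193
b - (258 - F) = 470 - (258 - 1*1/758) = 470 - (258 - 1/758) = 470 - 1*195563/758 = 470 - 195563/758 = 160697/758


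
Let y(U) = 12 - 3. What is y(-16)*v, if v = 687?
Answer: 6183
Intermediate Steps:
y(U) = 9
y(-16)*v = 9*687 = 6183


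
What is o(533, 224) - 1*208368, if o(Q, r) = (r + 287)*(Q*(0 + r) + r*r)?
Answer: 86440880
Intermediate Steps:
o(Q, r) = (287 + r)*(r² + Q*r) (o(Q, r) = (287 + r)*(Q*r + r²) = (287 + r)*(r² + Q*r))
o(533, 224) - 1*208368 = 224*(224² + 287*533 + 287*224 + 533*224) - 1*208368 = 224*(50176 + 152971 + 64288 + 119392) - 208368 = 224*386827 - 208368 = 86649248 - 208368 = 86440880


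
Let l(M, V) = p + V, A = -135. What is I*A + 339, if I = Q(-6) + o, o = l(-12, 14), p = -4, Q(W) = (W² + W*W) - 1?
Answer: -10596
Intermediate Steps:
Q(W) = -1 + 2*W² (Q(W) = (W² + W²) - 1 = 2*W² - 1 = -1 + 2*W²)
l(M, V) = -4 + V
o = 10 (o = -4 + 14 = 10)
I = 81 (I = (-1 + 2*(-6)²) + 10 = (-1 + 2*36) + 10 = (-1 + 72) + 10 = 71 + 10 = 81)
I*A + 339 = 81*(-135) + 339 = -10935 + 339 = -10596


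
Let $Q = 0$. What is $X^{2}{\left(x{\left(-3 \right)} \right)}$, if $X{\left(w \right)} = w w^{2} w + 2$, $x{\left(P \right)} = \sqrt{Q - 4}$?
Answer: $324$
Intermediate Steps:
$x{\left(P \right)} = 2 i$ ($x{\left(P \right)} = \sqrt{0 - 4} = \sqrt{-4} = 2 i$)
$X{\left(w \right)} = 2 + w^{4}$ ($X{\left(w \right)} = w^{3} w + 2 = w^{4} + 2 = 2 + w^{4}$)
$X^{2}{\left(x{\left(-3 \right)} \right)} = \left(2 + \left(2 i\right)^{4}\right)^{2} = \left(2 + 16\right)^{2} = 18^{2} = 324$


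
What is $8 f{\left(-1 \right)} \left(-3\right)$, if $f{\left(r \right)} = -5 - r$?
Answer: $96$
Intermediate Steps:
$8 f{\left(-1 \right)} \left(-3\right) = 8 \left(-5 - -1\right) \left(-3\right) = 8 \left(-5 + 1\right) \left(-3\right) = 8 \left(-4\right) \left(-3\right) = \left(-32\right) \left(-3\right) = 96$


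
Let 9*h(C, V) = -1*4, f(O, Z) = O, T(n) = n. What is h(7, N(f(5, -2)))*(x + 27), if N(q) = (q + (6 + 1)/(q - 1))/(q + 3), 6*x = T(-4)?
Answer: -316/27 ≈ -11.704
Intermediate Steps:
x = -2/3 (x = (1/6)*(-4) = -2/3 ≈ -0.66667)
N(q) = (q + 7/(-1 + q))/(3 + q)
h(C, V) = -4/9 (h(C, V) = (-1*4)/9 = (1/9)*(-4) = -4/9)
h(7, N(f(5, -2)))*(x + 27) = -4*(-2/3 + 27)/9 = -4/9*79/3 = -316/27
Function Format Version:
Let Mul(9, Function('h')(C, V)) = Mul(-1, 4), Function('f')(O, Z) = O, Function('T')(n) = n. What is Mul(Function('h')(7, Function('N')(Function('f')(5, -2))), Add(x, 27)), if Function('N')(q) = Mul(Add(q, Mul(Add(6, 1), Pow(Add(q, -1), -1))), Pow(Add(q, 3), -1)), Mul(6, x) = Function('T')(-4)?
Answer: Rational(-316, 27) ≈ -11.704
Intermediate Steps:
x = Rational(-2, 3) (x = Mul(Rational(1, 6), -4) = Rational(-2, 3) ≈ -0.66667)
Function('N')(q) = Mul(Pow(Add(3, q), -1), Add(q, Mul(7, Pow(Add(-1, q), -1)))) (Function('N')(q) = Mul(Add(q, Mul(7, Pow(Add(-1, q), -1))), Pow(Add(3, q), -1)) = Mul(Pow(Add(3, q), -1), Add(q, Mul(7, Pow(Add(-1, q), -1)))))
Function('h')(C, V) = Rational(-4, 9) (Function('h')(C, V) = Mul(Rational(1, 9), Mul(-1, 4)) = Mul(Rational(1, 9), -4) = Rational(-4, 9))
Mul(Function('h')(7, Function('N')(Function('f')(5, -2))), Add(x, 27)) = Mul(Rational(-4, 9), Add(Rational(-2, 3), 27)) = Mul(Rational(-4, 9), Rational(79, 3)) = Rational(-316, 27)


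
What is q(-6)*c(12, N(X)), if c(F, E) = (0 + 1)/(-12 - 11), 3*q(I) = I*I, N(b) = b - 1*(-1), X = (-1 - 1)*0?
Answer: -12/23 ≈ -0.52174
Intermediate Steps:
X = 0 (X = -2*0 = 0)
N(b) = 1 + b (N(b) = b + 1 = 1 + b)
q(I) = I²/3 (q(I) = (I*I)/3 = I²/3)
c(F, E) = -1/23 (c(F, E) = 1/(-23) = 1*(-1/23) = -1/23)
q(-6)*c(12, N(X)) = ((⅓)*(-6)²)*(-1/23) = ((⅓)*36)*(-1/23) = 12*(-1/23) = -12/23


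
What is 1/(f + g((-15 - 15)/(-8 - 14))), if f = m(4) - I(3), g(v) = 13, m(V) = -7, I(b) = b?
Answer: 1/3 ≈ 0.33333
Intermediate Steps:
f = -10 (f = -7 - 1*3 = -7 - 3 = -10)
1/(f + g((-15 - 15)/(-8 - 14))) = 1/(-10 + 13) = 1/3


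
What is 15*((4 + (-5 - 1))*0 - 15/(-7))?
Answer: 225/7 ≈ 32.143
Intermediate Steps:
15*((4 + (-5 - 1))*0 - 15/(-7)) = 15*((4 - 6)*0 - 15*(-1/7)) = 15*(-2*0 + 15/7) = 15*(0 + 15/7) = 15*(15/7) = 225/7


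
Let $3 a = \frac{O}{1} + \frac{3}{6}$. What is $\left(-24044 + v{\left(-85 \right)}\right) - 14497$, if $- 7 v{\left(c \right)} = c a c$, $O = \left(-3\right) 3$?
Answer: $- \frac{1495897}{42} \approx -35617.0$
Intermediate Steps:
$O = -9$
$a = - \frac{17}{6}$ ($a = \frac{- \frac{9}{1} + \frac{3}{6}}{3} = \frac{\left(-9\right) 1 + 3 \cdot \frac{1}{6}}{3} = \frac{-9 + \frac{1}{2}}{3} = \frac{1}{3} \left(- \frac{17}{2}\right) = - \frac{17}{6} \approx -2.8333$)
$v{\left(c \right)} = \frac{17 c^{2}}{42}$ ($v{\left(c \right)} = - \frac{c \left(- \frac{17}{6}\right) c}{7} = - \frac{- \frac{17 c}{6} c}{7} = - \frac{\left(- \frac{17}{6}\right) c^{2}}{7} = \frac{17 c^{2}}{42}$)
$\left(-24044 + v{\left(-85 \right)}\right) - 14497 = \left(-24044 + \frac{17 \left(-85\right)^{2}}{42}\right) - 14497 = \left(-24044 + \frac{17}{42} \cdot 7225\right) - 14497 = \left(-24044 + \frac{122825}{42}\right) - 14497 = - \frac{887023}{42} - 14497 = - \frac{1495897}{42}$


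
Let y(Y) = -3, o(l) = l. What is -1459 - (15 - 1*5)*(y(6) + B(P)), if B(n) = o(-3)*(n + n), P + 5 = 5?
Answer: -1429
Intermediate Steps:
P = 0 (P = -5 + 5 = 0)
B(n) = -6*n (B(n) = -3*(n + n) = -6*n)
-1459 - (15 - 1*5)*(y(6) + B(P)) = -1459 - (15 - 1*5)*(-3 - 6*0) = -1459 - (15 - 5)*(-3 + 0) = -1459 - 10*(-3) = -1459 - 1*(-30) = -1459 + 30 = -1429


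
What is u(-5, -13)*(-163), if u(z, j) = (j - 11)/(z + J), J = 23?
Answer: 652/3 ≈ 217.33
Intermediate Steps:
u(z, j) = (-11 + j)/(23 + z) (u(z, j) = (j - 11)/(z + 23) = (-11 + j)/(23 + z))
u(-5, -13)*(-163) = ((-11 - 13)/(23 - 5))*(-163) = (-24/18)*(-163) = ((1/18)*(-24))*(-163) = -4/3*(-163) = 652/3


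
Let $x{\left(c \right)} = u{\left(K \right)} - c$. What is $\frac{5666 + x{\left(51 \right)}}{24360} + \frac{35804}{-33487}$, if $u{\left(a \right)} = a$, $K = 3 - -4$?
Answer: $- \frac{113986921}{135957220} \approx -0.8384$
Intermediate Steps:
$K = 7$ ($K = 3 + 4 = 7$)
$x{\left(c \right)} = 7 - c$
$\frac{5666 + x{\left(51 \right)}}{24360} + \frac{35804}{-33487} = \frac{5666 + \left(7 - 51\right)}{24360} + \frac{35804}{-33487} = \left(5666 + \left(7 - 51\right)\right) \frac{1}{24360} + 35804 \left(- \frac{1}{33487}\right) = \left(5666 - 44\right) \frac{1}{24360} - \frac{35804}{33487} = 5622 \cdot \frac{1}{24360} - \frac{35804}{33487} = \frac{937}{4060} - \frac{35804}{33487} = - \frac{113986921}{135957220}$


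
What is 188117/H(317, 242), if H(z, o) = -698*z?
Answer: -188117/221266 ≈ -0.85018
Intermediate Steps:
188117/H(317, 242) = 188117/((-698*317)) = 188117/(-221266) = 188117*(-1/221266) = -188117/221266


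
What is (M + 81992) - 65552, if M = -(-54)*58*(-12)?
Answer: -21144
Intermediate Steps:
M = -37584 (M = -54*(-58)*(-12) = 3132*(-12) = -37584)
(M + 81992) - 65552 = (-37584 + 81992) - 65552 = 44408 - 65552 = -21144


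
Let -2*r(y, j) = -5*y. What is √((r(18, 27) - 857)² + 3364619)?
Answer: 3*√447107 ≈ 2006.0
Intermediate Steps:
r(y, j) = 5*y/2 (r(y, j) = -(-5)*y/2 = 5*y/2)
√((r(18, 27) - 857)² + 3364619) = √(((5/2)*18 - 857)² + 3364619) = √((45 - 857)² + 3364619) = √((-812)² + 3364619) = √(659344 + 3364619) = √4023963 = 3*√447107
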